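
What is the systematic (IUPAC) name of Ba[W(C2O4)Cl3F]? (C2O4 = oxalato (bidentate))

The 1 barium counter-ion carries a total charge of +2, so each complex ion is 2−.
Ligand charges: 1×oxalato (-2 each), 3×chloro (-1 each), 1×fluoro (-1 each); total -6. So W + (-6) = 2−, giving W = +4.
Ligands are named alphabetically: chloro before fluoro before oxalato.
The complex ion is anionic, so tungsten takes the -ate form tungstate(IV).

barium trichlorofluorooxalatotungstate(IV)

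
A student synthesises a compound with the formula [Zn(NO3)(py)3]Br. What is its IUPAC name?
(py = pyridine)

The 1 bromide counter-ion carries a total charge of -1, so each complex ion is 1+.
Ligand charges: 1×nitrato (-1 each), 3×pyridine (neutral); total -1. So Zn + (-1) = 1+, giving Zn = +2.
Ligands are named alphabetically: nitrato before pyridine.

nitratotris(pyridine)zinc(II) bromide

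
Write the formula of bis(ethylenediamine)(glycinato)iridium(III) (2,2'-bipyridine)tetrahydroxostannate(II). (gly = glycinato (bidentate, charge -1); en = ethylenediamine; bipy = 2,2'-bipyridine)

[Ir(en)2(gly)][Sn(bipy)(OH)4]

Cation [Ir…]: ligand charges -1, Ir(III) ⇒ ion charge 2+.
Anion [Sn…]: ligand charges -4, Sn(II) ⇒ ion charge 2−.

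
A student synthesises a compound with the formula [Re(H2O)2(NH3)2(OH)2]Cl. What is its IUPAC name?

The 1 chloride counter-ion carries a total charge of -1, so each complex ion is 1+.
Ligand charges: 2×aqua (neutral), 2×ammine (neutral), 2×hydroxo (-1 each); total -2. So Re + (-2) = 1+, giving Re = +3.
Ligands are named alphabetically: ammine before aqua before hydroxo.

diamminediaquadihydroxorhenium(III) chloride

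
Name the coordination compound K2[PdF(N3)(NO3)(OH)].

potassium azidofluorohydroxonitratopalladate(II)

The 2 potassium counter-ions carry a total charge of +2, so each complex ion is 2−.
Ligand charges: 1×nitrato (-1 each), 1×azido (-1 each), 1×hydroxo (-1 each), 1×fluoro (-1 each); total -4. So Pd + (-4) = 2−, giving Pd = +2.
The complex ion is anionic, so palladium takes the -ate form palladate(II).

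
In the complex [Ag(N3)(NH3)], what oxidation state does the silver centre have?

No counter-ion: the bracketed complex is neutral.
Ligand charges: 1×NH3 neutral; 1×N3 = -1; sum -1.
Ag + (-1) = 0 ⇒ Ag is +1.

+1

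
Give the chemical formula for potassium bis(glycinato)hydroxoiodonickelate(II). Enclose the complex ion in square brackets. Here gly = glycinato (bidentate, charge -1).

K2[Ni(gly)2I(OH)]

Ligands: 1 hydroxo (OH, -1), 1 iodo (I, -1), 2 glycinato (gly, -1). Ligand charge sum = -4.
With Ni in oxidation state +2, the complex ion is [Ni...]^2−.
Charge balance with potassium (+1) requires 1 complex ion per 2 potassium.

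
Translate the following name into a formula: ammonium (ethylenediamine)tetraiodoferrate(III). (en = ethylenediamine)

Ligands: 4 iodo (I, -1), 1 ethylenediamine (en, neutral). Ligand charge sum = -4.
With Fe in oxidation state +3, the complex ion is [Fe...]^1−.
Charge balance with ammonium (+1) requires 1 complex ion per 1 ammonium.

NH4[Fe(en)I4]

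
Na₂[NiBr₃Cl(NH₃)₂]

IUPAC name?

The 2 sodium counter-ions carry a total charge of +2, so each complex ion is 2−.
Ligand charges: 3×bromo (-1 each), 1×chloro (-1 each), 2×ammine (neutral); total -4. So Ni + (-4) = 2−, giving Ni = +2.
Ligands are named alphabetically: ammine before bromo before chloro.
The complex ion is anionic, so nickel takes the -ate form nickelate(II).

sodium diamminetribromochloronickelate(II)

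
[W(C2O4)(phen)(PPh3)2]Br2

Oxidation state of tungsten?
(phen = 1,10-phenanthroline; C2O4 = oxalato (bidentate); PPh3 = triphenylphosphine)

2 bromide outside the brackets (-1 each) → the complex ion is 2+.
Ligand charges: 1×phen neutral; 1×C2O4 = -2; 2×PPh3 neutral; sum -2.
W + (-2) = 2+ ⇒ W is +4.

+4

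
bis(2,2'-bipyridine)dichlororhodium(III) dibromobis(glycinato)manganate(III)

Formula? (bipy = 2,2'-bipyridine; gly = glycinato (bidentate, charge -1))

[Rh(bipy)2Cl2][MnBr2(gly)2]

Cation [Rh…]: ligand charges -2, Rh(III) ⇒ ion charge 1+.
Anion [Mn…]: ligand charges -4, Mn(III) ⇒ ion charge 1−.
One 1+ cation balances one 1− anion.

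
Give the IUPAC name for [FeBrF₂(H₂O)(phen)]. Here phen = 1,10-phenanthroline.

aquabromodifluoro(1,10-phenanthroline)iron(III)

There is no counter-ion, so the complex is neutral overall.
Ligand charges: 1×bromo (-1 each), 1×1,10-phenanthroline (neutral), 2×fluoro (-1 each), 1×aqua (neutral); total -3. So Fe + (-3) = 0, giving Fe = +3.
Ligands are named alphabetically: aqua before bromo before fluoro before phenanthroline.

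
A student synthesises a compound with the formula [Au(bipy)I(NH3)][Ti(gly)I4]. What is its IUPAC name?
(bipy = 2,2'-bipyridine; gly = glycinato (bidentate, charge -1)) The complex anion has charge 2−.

ammine(2,2'-bipyridine)iodogold(III) (glycinato)tetraiodotitanate(III)

The complex anion is given as 2−; its ligand charges sum to -5, so Ti = +3.
A 1:1 salt means the cation carries the equal and opposite charge, 2+.
Cation: ligand charges sum to -1; for the ion to be 2+, Au = +3.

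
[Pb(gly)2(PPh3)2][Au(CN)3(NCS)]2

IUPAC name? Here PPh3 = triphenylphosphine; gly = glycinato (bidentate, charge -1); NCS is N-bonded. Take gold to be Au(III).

bis(glycinato)bis(triphenylphosphine)lead(IV) tricyanoisothiocyanatoaurate(III)

Both ions are complex: the cation is named first with the plain metal name, the anion second with the -ate form; each ion's ligands are alphabetised independently.
Au is given as +3; the anion's ligand charges sum to -4, so the complex anion is 1−.
With 2 anions per cation, the cation must be 2×1 = 2+.
Cation: ligand charges sum to -2; for the ion to be 2+, Pb = +4.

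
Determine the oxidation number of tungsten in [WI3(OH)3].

+6

No counter-ion: the bracketed complex is neutral.
Ligand charges: 3×I = -3; 3×OH = -3; sum -6.
W + (-6) = 0 ⇒ W is +6.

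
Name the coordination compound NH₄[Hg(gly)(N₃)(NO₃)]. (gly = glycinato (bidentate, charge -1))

ammonium azido(glycinato)nitratomercurate(II)

The 1 ammonium counter-ion carries a total charge of +1, so each complex ion is 1−.
Ligand charges: 1×azido (-1 each), 1×nitrato (-1 each), 1×glycinato (-1 each); total -3. So Hg + (-3) = 1−, giving Hg = +2.
The complex ion is anionic, so mercury takes the -ate form mercurate(II).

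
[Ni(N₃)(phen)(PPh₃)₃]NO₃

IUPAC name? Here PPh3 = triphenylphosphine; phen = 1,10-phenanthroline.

azido(1,10-phenanthroline)tris(triphenylphosphine)nickel(II) nitrate

The 1 nitrate counter-ion carries a total charge of -1, so each complex ion is 1+.
Ligand charges: 1×azido (-1 each), 3×triphenylphosphine (neutral), 1×1,10-phenanthroline (neutral); total -1. So Ni + (-1) = 1+, giving Ni = +2.
Ligands are named alphabetically: azido before phenanthroline before triphenylphosphine.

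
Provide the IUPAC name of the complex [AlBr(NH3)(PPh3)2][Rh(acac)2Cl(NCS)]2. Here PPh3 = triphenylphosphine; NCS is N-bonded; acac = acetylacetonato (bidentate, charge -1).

amminebromobis(triphenylphosphine)aluminium(III) bis(acetylacetonato)chloroisothiocyanatorhodate(III)

Both ions are complex: the cation is named first with the plain metal name, the anion second with the -ate form; each ion's ligands are alphabetised independently.
Aluminium is always +3 in its complexes; the cation's ligand charges sum to -1, so the complex cation is 2+.
With 2 anions per cation, each anion must be 2/2 = 1−.
Anion: ligand charges sum to -4; for the ion to be 1−, Rh = +3.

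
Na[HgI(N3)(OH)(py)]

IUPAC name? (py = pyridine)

sodium azidohydroxoiodo(pyridine)mercurate(II)

The 1 sodium counter-ion carries a total charge of +1, so each complex ion is 1−.
Ligand charges: 1×hydroxo (-1 each), 1×azido (-1 each), 1×iodo (-1 each), 1×pyridine (neutral); total -3. So Hg + (-3) = 1−, giving Hg = +2.
Ligands are named alphabetically: azido before hydroxo before iodo before pyridine.
The complex ion is anionic, so mercury takes the -ate form mercurate(II).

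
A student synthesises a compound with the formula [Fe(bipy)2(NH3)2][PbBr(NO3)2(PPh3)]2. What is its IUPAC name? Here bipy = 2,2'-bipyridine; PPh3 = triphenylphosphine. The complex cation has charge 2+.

The complex cation is given as 2+; its ligand charges sum to 0, so Fe = +2.
With 2 anions per cation, each anion must be 2/2 = 1−.
Anion: ligand charges sum to -3; for the ion to be 1−, Pb = +2.

diamminebis(2,2'-bipyridine)iron(II) bromodinitrato(triphenylphosphine)plumbate(II)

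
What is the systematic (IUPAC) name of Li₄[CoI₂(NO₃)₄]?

lithium diiodotetranitratocobaltate(II)

The 4 lithium counter-ions carry a total charge of +4, so each complex ion is 4−.
Ligand charges: 2×iodo (-1 each), 4×nitrato (-1 each); total -6. So Co + (-6) = 4−, giving Co = +2.
Ligands are named alphabetically: iodo before nitrato.
The complex ion is anionic, so cobalt takes the -ate form cobaltate(II).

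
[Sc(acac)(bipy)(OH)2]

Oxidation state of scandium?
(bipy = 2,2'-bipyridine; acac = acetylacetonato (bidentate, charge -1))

+3

No counter-ion: the bracketed complex is neutral.
Ligand charges: 1×bipy neutral; 1×acac = -1; 2×OH = -2; sum -3.
Sc + (-3) = 0 ⇒ Sc is +3.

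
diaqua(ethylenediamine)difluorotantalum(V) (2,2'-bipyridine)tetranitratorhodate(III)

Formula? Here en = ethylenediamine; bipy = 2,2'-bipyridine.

[Ta(en)F2(H2O)2][Rh(bipy)(NO3)4]3

Cation [Ta…]: ligand charges -2, Ta(V) ⇒ ion charge 3+.
Anion [Rh…]: ligand charges -4, Rh(III) ⇒ ion charge 1−.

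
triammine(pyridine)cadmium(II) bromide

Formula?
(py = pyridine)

[Cd(NH3)3(py)]Br2

Ligands: 1 pyridine (py, neutral), 3 ammine (NH3, neutral). Ligand charge sum = 0.
Charge balance with bromide (-1) requires 1 complex ion per 2 bromide.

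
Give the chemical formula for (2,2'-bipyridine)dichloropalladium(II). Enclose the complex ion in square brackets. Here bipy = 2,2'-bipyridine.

[Pd(bipy)Cl2]

Ligands: 1 2,2'-bipyridine (bipy, neutral), 2 chloro (Cl, -1). Ligand charge sum = -2.
With Pd in oxidation state +2, the complex ion is [Pd...].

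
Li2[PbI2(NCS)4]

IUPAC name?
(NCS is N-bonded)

The 2 lithium counter-ions carry a total charge of +2, so each complex ion is 2−.
Ligand charges: 4×isothiocyanato (-1 each), 2×iodo (-1 each); total -6. So Pb + (-6) = 2−, giving Pb = +4.
The complex ion is anionic, so lead takes the -ate form plumbate(IV).

lithium diiodotetraisothiocyanatoplumbate(IV)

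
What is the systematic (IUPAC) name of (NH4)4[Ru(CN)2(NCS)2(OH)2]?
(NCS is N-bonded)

The 4 ammonium counter-ions carry a total charge of +4, so each complex ion is 4−.
Ligand charges: 2×cyano (-1 each), 2×isothiocyanato (-1 each), 2×hydroxo (-1 each); total -6. So Ru + (-6) = 4−, giving Ru = +2.
Ligands are named alphabetically: cyano before hydroxo before isothiocyanato.
The complex ion is anionic, so ruthenium takes the -ate form ruthenate(II).

ammonium dicyanodihydroxodiisothiocyanatoruthenate(II)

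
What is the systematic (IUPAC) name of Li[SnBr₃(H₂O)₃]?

lithium triaquatribromostannate(II)

The 1 lithium counter-ion carries a total charge of +1, so each complex ion is 1−.
Ligand charges: 3×bromo (-1 each), 3×aqua (neutral); total -3. So Sn + (-3) = 1−, giving Sn = +2.
The complex ion is anionic, so tin takes the -ate form stannate(II).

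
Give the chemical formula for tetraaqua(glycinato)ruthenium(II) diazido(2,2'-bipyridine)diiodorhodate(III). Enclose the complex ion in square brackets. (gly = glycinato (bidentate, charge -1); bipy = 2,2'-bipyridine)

[Ru(gly)(H2O)4][Rh(bipy)I2(N3)2]

Cation [Ru…]: ligand charges -1, Ru(II) ⇒ ion charge 1+.
Anion [Rh…]: ligand charges -4, Rh(III) ⇒ ion charge 1−.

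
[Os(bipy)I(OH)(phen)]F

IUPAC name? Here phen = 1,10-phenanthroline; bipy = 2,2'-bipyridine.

The 1 fluoride counter-ion carries a total charge of -1, so each complex ion is 1+.
Ligand charges: 1×1,10-phenanthroline (neutral), 1×2,2'-bipyridine (neutral), 1×hydroxo (-1 each), 1×iodo (-1 each); total -2. So Os + (-2) = 1+, giving Os = +3.
Ligands are named alphabetically: bipyridine before hydroxo before iodo before phenanthroline.

(2,2'-bipyridine)hydroxoiodo(1,10-phenanthroline)osmium(III) fluoride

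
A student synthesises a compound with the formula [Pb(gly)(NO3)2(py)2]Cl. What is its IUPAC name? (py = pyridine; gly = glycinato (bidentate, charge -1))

The 1 chloride counter-ion carries a total charge of -1, so each complex ion is 1+.
Ligand charges: 2×pyridine (neutral), 2×nitrato (-1 each), 1×glycinato (-1 each); total -3. So Pb + (-3) = 1+, giving Pb = +4.
Ligands are named alphabetically: glycinato before nitrato before pyridine.

(glycinato)dinitratobis(pyridine)lead(IV) chloride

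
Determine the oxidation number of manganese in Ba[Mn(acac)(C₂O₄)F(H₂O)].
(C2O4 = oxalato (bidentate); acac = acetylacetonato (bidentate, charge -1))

1 barium outside the brackets (+2 each) → the complex ion is 2−.
Ligand charges: 1×H2O neutral; 1×F = -1; 1×C2O4 = -2; 1×acac = -1; sum -4.
Mn + (-4) = 2− ⇒ Mn is +2.

+2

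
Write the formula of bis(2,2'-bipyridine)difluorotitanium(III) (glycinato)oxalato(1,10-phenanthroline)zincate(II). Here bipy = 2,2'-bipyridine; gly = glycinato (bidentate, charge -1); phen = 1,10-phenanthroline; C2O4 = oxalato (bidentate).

[Ti(bipy)2F2][Zn(C2O4)(gly)(phen)]

Cation [Ti…]: ligand charges -2, Ti(III) ⇒ ion charge 1+.
Anion [Zn…]: ligand charges -3, Zn(II) ⇒ ion charge 1−.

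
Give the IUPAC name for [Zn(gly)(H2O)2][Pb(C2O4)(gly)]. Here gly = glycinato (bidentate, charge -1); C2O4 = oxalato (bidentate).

diaqua(glycinato)zinc(II) (glycinato)oxalatoplumbate(II)

Zinc is always +2 in its complexes; the cation's ligand charges sum to -1, so the complex cation is 1+.
A 1:1 salt means the anion carries the equal and opposite charge, 1−.
Anion: ligand charges sum to -3; for the ion to be 1−, Pb = +2.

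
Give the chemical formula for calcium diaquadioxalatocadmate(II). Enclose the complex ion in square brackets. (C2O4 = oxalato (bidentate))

Ligands: 2 oxalato (C2O4, -2), 2 aqua (H2O, neutral). Ligand charge sum = -4.
With Cd in oxidation state +2, the complex ion is [Cd...]^2−.
Charge balance with calcium (+2) requires 1 complex ion per 1 calcium.

Ca[Cd(C2O4)2(H2O)2]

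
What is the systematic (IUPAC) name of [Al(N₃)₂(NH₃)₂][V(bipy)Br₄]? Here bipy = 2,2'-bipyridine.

diamminediazidoaluminium(III) (2,2'-bipyridine)tetrabromovanadate(III)

Both ions are complex: the cation is named first with the plain metal name, the anion second with the -ate form; each ion's ligands are alphabetised independently.
Aluminium is always +3 in its complexes; the cation's ligand charges sum to -2, so the complex cation is 1+.
A 1:1 salt means the anion carries the equal and opposite charge, 1−.
Anion: ligand charges sum to -4; for the ion to be 1−, V = +3.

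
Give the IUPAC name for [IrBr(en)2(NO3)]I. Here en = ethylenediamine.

bromobis(ethylenediamine)nitratoiridium(III) iodide

The 1 iodide counter-ion carries a total charge of -1, so each complex ion is 1+.
Ligand charges: 1×bromo (-1 each), 2×ethylenediamine (neutral), 1×nitrato (-1 each); total -2. So Ir + (-2) = 1+, giving Ir = +3.
Ligands are named alphabetically: bromo before ethylenediamine before nitrato.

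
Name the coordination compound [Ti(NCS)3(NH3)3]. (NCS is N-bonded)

There is no counter-ion, so the complex is neutral overall.
Ligand charges: 3×ammine (neutral), 3×isothiocyanato (-1 each); total -3. So Ti + (-3) = 0, giving Ti = +3.
Ligands are named alphabetically: ammine before isothiocyanato.

triamminetriisothiocyanatotitanium(III)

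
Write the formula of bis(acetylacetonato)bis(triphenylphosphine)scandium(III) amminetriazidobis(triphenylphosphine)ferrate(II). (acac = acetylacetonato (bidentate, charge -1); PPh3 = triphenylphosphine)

Cation [Sc…]: ligand charges -2, Sc(III) ⇒ ion charge 1+.
Anion [Fe…]: ligand charges -3, Fe(II) ⇒ ion charge 1−.

[Sc(acac)2(PPh3)2][Fe(N3)3(NH3)(PPh3)2]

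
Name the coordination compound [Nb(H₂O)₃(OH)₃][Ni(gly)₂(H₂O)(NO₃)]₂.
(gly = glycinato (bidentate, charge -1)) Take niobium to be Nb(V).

Both ions are complex: the cation is named first with the plain metal name, the anion second with the -ate form; each ion's ligands are alphabetised independently.
Nb is given as +5; the cation's ligand charges sum to -3, so the complex cation is 2+.
With 2 anions per cation, each anion must be 2/2 = 1−.
Anion: ligand charges sum to -3; for the ion to be 1−, Ni = +2.

triaquatrihydroxoniobium(V) aquabis(glycinato)nitratonickelate(II)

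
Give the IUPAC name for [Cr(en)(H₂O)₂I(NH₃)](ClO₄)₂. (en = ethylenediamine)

amminediaqua(ethylenediamine)iodochromium(III) perchlorate

The 2 perchlorate counter-ions carry a total charge of -2, so each complex ion is 2+.
Ligand charges: 1×ethylenediamine (neutral), 1×iodo (-1 each), 2×aqua (neutral), 1×ammine (neutral); total -1. So Cr + (-1) = 2+, giving Cr = +3.
Ligands are named alphabetically: ammine before aqua before ethylenediamine before iodo.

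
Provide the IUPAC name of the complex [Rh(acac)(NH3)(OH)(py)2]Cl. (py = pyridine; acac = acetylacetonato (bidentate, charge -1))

The 1 chloride counter-ion carries a total charge of -1, so each complex ion is 1+.
Ligand charges: 1×ammine (neutral), 2×pyridine (neutral), 1×hydroxo (-1 each), 1×acetylacetonato (-1 each); total -2. So Rh + (-2) = 1+, giving Rh = +3.
Ligands are named alphabetically: acetylacetonato before ammine before hydroxo before pyridine.

(acetylacetonato)amminehydroxobis(pyridine)rhodium(III) chloride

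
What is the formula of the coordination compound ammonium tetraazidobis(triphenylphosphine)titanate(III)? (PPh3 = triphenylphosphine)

NH4[Ti(N3)4(PPh3)2]

Ligands: 2 triphenylphosphine (PPh3, neutral), 4 azido (N3, -1). Ligand charge sum = -4.
With Ti in oxidation state +3, the complex ion is [Ti...]^1−.
Charge balance with ammonium (+1) requires 1 complex ion per 1 ammonium.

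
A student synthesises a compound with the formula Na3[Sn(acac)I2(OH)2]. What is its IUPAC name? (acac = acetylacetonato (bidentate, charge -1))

The 3 sodium counter-ions carry a total charge of +3, so each complex ion is 3−.
Ligand charges: 2×hydroxo (-1 each), 1×acetylacetonato (-1 each), 2×iodo (-1 each); total -5. So Sn + (-5) = 3−, giving Sn = +2.
Ligands are named alphabetically: acetylacetonato before hydroxo before iodo.
The complex ion is anionic, so tin takes the -ate form stannate(II).

sodium (acetylacetonato)dihydroxodiiodostannate(II)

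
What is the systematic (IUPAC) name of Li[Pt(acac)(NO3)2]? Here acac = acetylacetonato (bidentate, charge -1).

The 1 lithium counter-ion carries a total charge of +1, so each complex ion is 1−.
Ligand charges: 2×nitrato (-1 each), 1×acetylacetonato (-1 each); total -3. So Pt + (-3) = 1−, giving Pt = +2.
Ligands are named alphabetically: acetylacetonato before nitrato.
The complex ion is anionic, so platinum takes the -ate form platinate(II).

lithium (acetylacetonato)dinitratoplatinate(II)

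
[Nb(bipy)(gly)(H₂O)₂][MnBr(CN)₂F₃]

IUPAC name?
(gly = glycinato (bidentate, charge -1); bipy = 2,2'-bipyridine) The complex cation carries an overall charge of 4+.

Both ions are complex: the cation is named first with the plain metal name, the anion second with the -ate form; each ion's ligands are alphabetised independently.
The complex cation is given as 4+; its ligand charges sum to -1, so Nb = +5.
A 1:1 salt means the anion carries the equal and opposite charge, 4−.
Anion: ligand charges sum to -6; for the ion to be 4−, Mn = +2.

diaqua(2,2'-bipyridine)(glycinato)niobium(V) bromodicyanotrifluoromanganate(II)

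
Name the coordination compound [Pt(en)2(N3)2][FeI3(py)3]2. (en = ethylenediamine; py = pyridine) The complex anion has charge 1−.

diazidobis(ethylenediamine)platinum(IV) triiodotris(pyridine)ferrate(II)

Both ions are complex: the cation is named first with the plain metal name, the anion second with the -ate form; each ion's ligands are alphabetised independently.
The complex anion is given as 1−; its ligand charges sum to -3, so Fe = +2.
With 2 anions per cation, the cation must be 2×1 = 2+.
Cation: ligand charges sum to -2; for the ion to be 2+, Pt = +4.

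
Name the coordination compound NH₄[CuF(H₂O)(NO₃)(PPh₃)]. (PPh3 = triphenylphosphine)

ammonium aquafluoronitrato(triphenylphosphine)cuprate(I)

The 1 ammonium counter-ion carries a total charge of +1, so each complex ion is 1−.
Ligand charges: 1×triphenylphosphine (neutral), 1×aqua (neutral), 1×fluoro (-1 each), 1×nitrato (-1 each); total -2. So Cu + (-2) = 1−, giving Cu = +1.
The complex ion is anionic, so copper takes the -ate form cuprate(I).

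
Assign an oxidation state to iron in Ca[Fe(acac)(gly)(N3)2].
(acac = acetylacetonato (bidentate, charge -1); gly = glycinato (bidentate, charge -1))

+2

1 calcium outside the brackets (+2 each) → the complex ion is 2−.
Ligand charges: 1×acac = -1; 2×N3 = -2; 1×gly = -1; sum -4.
Fe + (-4) = 2− ⇒ Fe is +2.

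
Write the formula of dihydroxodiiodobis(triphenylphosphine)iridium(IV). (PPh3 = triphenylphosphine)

[IrI2(OH)2(PPh3)2]

Ligands: 2 iodo (I, -1), 2 triphenylphosphine (PPh3, neutral), 2 hydroxo (OH, -1). Ligand charge sum = -4.
With Ir in oxidation state +4, the complex ion is [Ir...].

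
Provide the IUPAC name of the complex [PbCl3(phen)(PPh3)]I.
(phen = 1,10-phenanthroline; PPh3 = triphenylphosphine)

trichloro(1,10-phenanthroline)(triphenylphosphine)lead(IV) iodide

The 1 iodide counter-ion carries a total charge of -1, so each complex ion is 1+.
Ligand charges: 1×1,10-phenanthroline (neutral), 3×chloro (-1 each), 1×triphenylphosphine (neutral); total -3. So Pb + (-3) = 1+, giving Pb = +4.
Ligands are named alphabetically: chloro before phenanthroline before triphenylphosphine.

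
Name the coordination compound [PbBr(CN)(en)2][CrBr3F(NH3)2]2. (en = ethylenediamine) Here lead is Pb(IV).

bromocyanobis(ethylenediamine)lead(IV) diamminetribromofluorochromate(III)

Pb is given as +4; the cation's ligand charges sum to -2, so the complex cation is 2+.
With 2 anions per cation, each anion must be 2/2 = 1−.
Anion: ligand charges sum to -4; for the ion to be 1−, Cr = +3.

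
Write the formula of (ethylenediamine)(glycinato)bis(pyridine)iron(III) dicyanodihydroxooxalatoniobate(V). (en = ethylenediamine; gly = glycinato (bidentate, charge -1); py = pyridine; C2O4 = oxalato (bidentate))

Cation [Fe…]: ligand charges -1, Fe(III) ⇒ ion charge 2+.
Anion [Nb…]: ligand charges -6, Nb(V) ⇒ ion charge 1−.

[Fe(en)(gly)(py)2][Nb(C2O4)(CN)2(OH)2]2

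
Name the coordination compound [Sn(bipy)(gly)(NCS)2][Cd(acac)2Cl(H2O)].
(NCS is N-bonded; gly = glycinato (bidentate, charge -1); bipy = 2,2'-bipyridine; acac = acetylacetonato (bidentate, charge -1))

Both ions are complex: the cation is named first with the plain metal name, the anion second with the -ate form; each ion's ligands are alphabetised independently.
Cadmium is always +2 in its complexes; the anion's ligand charges sum to -3, so the complex anion is 1−.
A 1:1 salt means the cation carries the equal and opposite charge, 1+.
Cation: ligand charges sum to -3; for the ion to be 1+, Sn = +4.

(2,2'-bipyridine)(glycinato)diisothiocyanatotin(IV) bis(acetylacetonato)aquachlorocadmate(II)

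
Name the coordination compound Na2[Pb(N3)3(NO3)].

sodium triazidonitratoplumbate(II)

The 2 sodium counter-ions carry a total charge of +2, so each complex ion is 2−.
Ligand charges: 3×azido (-1 each), 1×nitrato (-1 each); total -4. So Pb + (-4) = 2−, giving Pb = +2.
The complex ion is anionic, so lead takes the -ate form plumbate(II).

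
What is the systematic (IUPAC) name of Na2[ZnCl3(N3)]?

sodium azidotrichlorozincate(II)

The 2 sodium counter-ions carry a total charge of +2, so each complex ion is 2−.
Ligand charges: 3×chloro (-1 each), 1×azido (-1 each); total -4. So Zn + (-4) = 2−, giving Zn = +2.
Ligands are named alphabetically: azido before chloro.
The complex ion is anionic, so zinc takes the -ate form zincate(II).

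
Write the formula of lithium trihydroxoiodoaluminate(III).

Ligands: 1 iodo (I, -1), 3 hydroxo (OH, -1). Ligand charge sum = -4.
Charge balance with lithium (+1) requires 1 complex ion per 1 lithium.

Li[AlI(OH)3]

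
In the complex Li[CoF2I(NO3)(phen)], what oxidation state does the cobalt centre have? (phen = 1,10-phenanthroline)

+3

1 lithium outside the brackets (+1 each) → the complex ion is 1−.
Ligand charges: 1×phen neutral; 1×NO3 = -1; 1×I = -1; 2×F = -2; sum -4.
Co + (-4) = 1− ⇒ Co is +3.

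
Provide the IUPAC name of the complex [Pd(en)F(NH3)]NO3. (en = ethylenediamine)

ammine(ethylenediamine)fluoropalladium(II) nitrate

The 1 nitrate counter-ion carries a total charge of -1, so each complex ion is 1+.
Ligand charges: 1×ethylenediamine (neutral), 1×fluoro (-1 each), 1×ammine (neutral); total -1. So Pd + (-1) = 1+, giving Pd = +2.
Ligands are named alphabetically: ammine before ethylenediamine before fluoro.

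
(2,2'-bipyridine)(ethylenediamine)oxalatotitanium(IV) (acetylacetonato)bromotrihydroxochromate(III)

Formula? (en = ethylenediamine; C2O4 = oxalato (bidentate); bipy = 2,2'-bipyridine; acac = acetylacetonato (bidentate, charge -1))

Cation [Ti…]: ligand charges -2, Ti(IV) ⇒ ion charge 2+.
Anion [Cr…]: ligand charges -5, Cr(III) ⇒ ion charge 2−.
One 2+ cation balances one 2− anion.

[Ti(bipy)(C2O4)(en)][Cr(acac)Br(OH)3]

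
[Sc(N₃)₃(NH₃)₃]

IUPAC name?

There is no counter-ion, so the complex is neutral overall.
Ligand charges: 3×azido (-1 each), 3×ammine (neutral); total -3. So Sc + (-3) = 0, giving Sc = +3.
Ligands are named alphabetically: ammine before azido.

triamminetriazidoscandium(III)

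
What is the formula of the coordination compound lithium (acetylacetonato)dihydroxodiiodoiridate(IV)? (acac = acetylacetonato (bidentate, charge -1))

Li[Ir(acac)I2(OH)2]

Ligands: 1 acetylacetonato (acac, -1), 2 hydroxo (OH, -1), 2 iodo (I, -1). Ligand charge sum = -5.
Charge balance with lithium (+1) requires 1 complex ion per 1 lithium.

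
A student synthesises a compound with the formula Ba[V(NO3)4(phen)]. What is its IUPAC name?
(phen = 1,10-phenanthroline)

barium tetranitrato(1,10-phenanthroline)vanadate(II)

The 1 barium counter-ion carries a total charge of +2, so each complex ion is 2−.
Ligand charges: 1×1,10-phenanthroline (neutral), 4×nitrato (-1 each); total -4. So V + (-4) = 2−, giving V = +2.
Ligands are named alphabetically: nitrato before phenanthroline.
The complex ion is anionic, so vanadium takes the -ate form vanadate(II).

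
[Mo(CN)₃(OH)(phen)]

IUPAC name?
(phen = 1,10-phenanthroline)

tricyanohydroxo(1,10-phenanthroline)molybdenum(IV)

There is no counter-ion, so the complex is neutral overall.
Ligand charges: 1×1,10-phenanthroline (neutral), 1×hydroxo (-1 each), 3×cyano (-1 each); total -4. So Mo + (-4) = 0, giving Mo = +4.
Ligands are named alphabetically: cyano before hydroxo before phenanthroline.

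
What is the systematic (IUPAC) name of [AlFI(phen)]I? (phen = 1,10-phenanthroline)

fluoroiodo(1,10-phenanthroline)aluminium(III) iodide

The 1 iodide counter-ion carries a total charge of -1, so each complex ion is 1+.
Ligand charges: 1×iodo (-1 each), 1×fluoro (-1 each), 1×1,10-phenanthroline (neutral); total -2. So Al + (-2) = 1+, giving Al = +3.
Ligands are named alphabetically: fluoro before iodo before phenanthroline.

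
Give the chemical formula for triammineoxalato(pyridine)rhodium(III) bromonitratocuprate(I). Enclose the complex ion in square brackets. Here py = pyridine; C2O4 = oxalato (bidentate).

Cation [Rh…]: ligand charges -2, Rh(III) ⇒ ion charge 1+.
Anion [Cu…]: ligand charges -2, Cu(I) ⇒ ion charge 1−.
One 1+ cation balances one 1− anion.

[Rh(C2O4)(NH3)3(py)][CuBr(NO3)]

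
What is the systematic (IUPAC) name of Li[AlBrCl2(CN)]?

lithium bromodichlorocyanoaluminate(III)

The 1 lithium counter-ion carries a total charge of +1, so each complex ion is 1−.
Ligand charges: 2×chloro (-1 each), 1×bromo (-1 each), 1×cyano (-1 each); total -4. So Al + (-4) = 1−, giving Al = +3.
The complex ion is anionic, so aluminium takes the -ate form aluminate(III).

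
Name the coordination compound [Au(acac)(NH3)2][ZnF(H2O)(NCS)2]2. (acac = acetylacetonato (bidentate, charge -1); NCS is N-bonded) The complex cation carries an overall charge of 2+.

Both ions are complex: the cation is named first with the plain metal name, the anion second with the -ate form; each ion's ligands are alphabetised independently.
The complex cation is given as 2+; its ligand charges sum to -1, so Au = +3.
With 2 anions per cation, each anion must be 2/2 = 1−.
Anion: ligand charges sum to -3; for the ion to be 1−, Zn = +2.

(acetylacetonato)diamminegold(III) aquafluorodiisothiocyanatozincate(II)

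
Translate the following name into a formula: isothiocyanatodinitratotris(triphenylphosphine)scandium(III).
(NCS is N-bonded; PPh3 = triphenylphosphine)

Ligands: 1 isothiocyanato (NCS, -1), 2 nitrato (NO3, -1), 3 triphenylphosphine (PPh3, neutral). Ligand charge sum = -3.
With Sc in oxidation state +3, the complex ion is [Sc...].

[Sc(NCS)(NO3)2(PPh3)3]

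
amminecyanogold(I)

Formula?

Ligands: 1 ammine (NH3, neutral), 1 cyano (CN, -1). Ligand charge sum = -1.
With Au in oxidation state +1, the complex ion is [Au...].

[Au(CN)(NH3)]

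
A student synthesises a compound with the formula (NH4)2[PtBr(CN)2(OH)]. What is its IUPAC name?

ammonium bromodicyanohydroxoplatinate(II)

The 2 ammonium counter-ions carry a total charge of +2, so each complex ion is 2−.
Ligand charges: 1×hydroxo (-1 each), 2×cyano (-1 each), 1×bromo (-1 each); total -4. So Pt + (-4) = 2−, giving Pt = +2.
The complex ion is anionic, so platinum takes the -ate form platinate(II).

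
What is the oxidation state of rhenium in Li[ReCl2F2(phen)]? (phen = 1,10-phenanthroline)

+3

1 lithium outside the brackets (+1 each) → the complex ion is 1−.
Ligand charges: 2×Cl = -2; 1×phen neutral; 2×F = -2; sum -4.
Re + (-4) = 1− ⇒ Re is +3.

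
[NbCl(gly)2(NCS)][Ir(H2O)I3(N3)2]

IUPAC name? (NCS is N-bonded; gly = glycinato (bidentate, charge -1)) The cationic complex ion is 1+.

chlorobis(glycinato)isothiocyanatoniobium(V) aquadiazidotriiodoiridate(IV)

Both ions are complex: the cation is named first with the plain metal name, the anion second with the -ate form; each ion's ligands are alphabetised independently.
The complex cation is given as 1+; its ligand charges sum to -4, so Nb = +5.
A 1:1 salt means the anion carries the equal and opposite charge, 1−.
Anion: ligand charges sum to -5; for the ion to be 1−, Ir = +4.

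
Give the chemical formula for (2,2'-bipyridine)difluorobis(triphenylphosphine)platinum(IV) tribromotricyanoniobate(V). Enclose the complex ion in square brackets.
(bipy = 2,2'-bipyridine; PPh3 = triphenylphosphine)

Cation [Pt…]: ligand charges -2, Pt(IV) ⇒ ion charge 2+.
Anion [Nb…]: ligand charges -6, Nb(V) ⇒ ion charge 1−.
One 2+ cation requires 2 of the 1− anion.

[Pt(bipy)F2(PPh3)2][NbBr3(CN)3]2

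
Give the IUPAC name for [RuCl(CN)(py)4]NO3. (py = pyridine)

The 1 nitrate counter-ion carries a total charge of -1, so each complex ion is 1+.
Ligand charges: 4×pyridine (neutral), 1×cyano (-1 each), 1×chloro (-1 each); total -2. So Ru + (-2) = 1+, giving Ru = +3.
Ligands are named alphabetically: chloro before cyano before pyridine.

chlorocyanotetrakis(pyridine)ruthenium(III) nitrate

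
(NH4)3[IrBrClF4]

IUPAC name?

The 3 ammonium counter-ions carry a total charge of +3, so each complex ion is 3−.
Ligand charges: 1×chloro (-1 each), 1×bromo (-1 each), 4×fluoro (-1 each); total -6. So Ir + (-6) = 3−, giving Ir = +3.
The complex ion is anionic, so iridium takes the -ate form iridate(III).

ammonium bromochlorotetrafluoroiridate(III)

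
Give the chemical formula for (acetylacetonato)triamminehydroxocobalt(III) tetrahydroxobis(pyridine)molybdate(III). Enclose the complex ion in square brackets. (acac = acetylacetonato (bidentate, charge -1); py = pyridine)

Cation [Co…]: ligand charges -2, Co(III) ⇒ ion charge 1+.
Anion [Mo…]: ligand charges -4, Mo(III) ⇒ ion charge 1−.
One 1+ cation balances one 1− anion.

[Co(acac)(NH3)3(OH)][Mo(OH)4(py)2]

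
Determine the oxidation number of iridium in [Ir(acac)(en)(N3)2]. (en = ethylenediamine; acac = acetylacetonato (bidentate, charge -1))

No counter-ion: the bracketed complex is neutral.
Ligand charges: 2×N3 = -2; 1×en neutral; 1×acac = -1; sum -3.
Ir + (-3) = 0 ⇒ Ir is +3.

+3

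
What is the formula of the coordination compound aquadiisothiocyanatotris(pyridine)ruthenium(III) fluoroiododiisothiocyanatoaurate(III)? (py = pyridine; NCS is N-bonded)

[Ru(H2O)(NCS)2(py)3][AuFI(NCS)2]

Cation [Ru…]: ligand charges -2, Ru(III) ⇒ ion charge 1+.
Anion [Au…]: ligand charges -4, Au(III) ⇒ ion charge 1−.
One 1+ cation balances one 1− anion.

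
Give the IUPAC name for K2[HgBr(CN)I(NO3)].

potassium bromocyanoiodonitratomercurate(II)

The 2 potassium counter-ions carry a total charge of +2, so each complex ion is 2−.
Ligand charges: 1×nitrato (-1 each), 1×cyano (-1 each), 1×iodo (-1 each), 1×bromo (-1 each); total -4. So Hg + (-4) = 2−, giving Hg = +2.
The complex ion is anionic, so mercury takes the -ate form mercurate(II).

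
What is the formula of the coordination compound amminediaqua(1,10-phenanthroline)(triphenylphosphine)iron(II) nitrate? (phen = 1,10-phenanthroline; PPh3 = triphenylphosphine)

Ligands: 2 aqua (H2O, neutral), 1 1,10-phenanthroline (phen, neutral), 1 ammine (NH3, neutral), 1 triphenylphosphine (PPh3, neutral). Ligand charge sum = 0.
With Fe in oxidation state +2, the complex ion is [Fe...]^2+.
Charge balance with nitrate (-1) requires 1 complex ion per 2 nitrate.

[Fe(H2O)2(NH3)(phen)(PPh3)](NO3)2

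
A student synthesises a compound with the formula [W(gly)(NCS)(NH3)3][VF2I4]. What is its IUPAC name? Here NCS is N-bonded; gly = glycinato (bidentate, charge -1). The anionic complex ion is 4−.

triammine(glycinato)isothiocyanatotungsten(VI) difluorotetraiodovanadate(II)

The complex anion is given as 4−; its ligand charges sum to -6, so V = +2.
A 1:1 salt means the cation carries the equal and opposite charge, 4+.
Cation: ligand charges sum to -2; for the ion to be 4+, W = +6.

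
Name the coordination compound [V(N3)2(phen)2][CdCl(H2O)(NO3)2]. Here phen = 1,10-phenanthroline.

Both ions are complex: the cation is named first with the plain metal name, the anion second with the -ate form; each ion's ligands are alphabetised independently.
Cadmium is always +2 in its complexes; the anion's ligand charges sum to -3, so the complex anion is 1−.
A 1:1 salt means the cation carries the equal and opposite charge, 1+.
Cation: ligand charges sum to -2; for the ion to be 1+, V = +3.

diazidobis(1,10-phenanthroline)vanadium(III) aquachlorodinitratocadmate(II)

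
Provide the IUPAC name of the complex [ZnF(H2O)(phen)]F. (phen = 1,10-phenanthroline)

The 1 fluoride counter-ion carries a total charge of -1, so each complex ion is 1+.
Ligand charges: 1×fluoro (-1 each), 1×1,10-phenanthroline (neutral), 1×aqua (neutral); total -1. So Zn + (-1) = 1+, giving Zn = +2.
Ligands are named alphabetically: aqua before fluoro before phenanthroline.

aquafluoro(1,10-phenanthroline)zinc(II) fluoride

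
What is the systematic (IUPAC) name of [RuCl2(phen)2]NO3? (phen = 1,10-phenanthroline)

dichlorobis(1,10-phenanthroline)ruthenium(III) nitrate

The 1 nitrate counter-ion carries a total charge of -1, so each complex ion is 1+.
Ligand charges: 2×1,10-phenanthroline (neutral), 2×chloro (-1 each); total -2. So Ru + (-2) = 1+, giving Ru = +3.
Ligands are named alphabetically: chloro before phenanthroline.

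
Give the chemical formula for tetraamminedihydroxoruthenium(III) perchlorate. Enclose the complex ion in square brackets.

Ligands: 2 hydroxo (OH, -1), 4 ammine (NH3, neutral). Ligand charge sum = -2.
Charge balance with perchlorate (-1) requires 1 complex ion per 1 perchlorate.

[Ru(NH3)4(OH)2]ClO4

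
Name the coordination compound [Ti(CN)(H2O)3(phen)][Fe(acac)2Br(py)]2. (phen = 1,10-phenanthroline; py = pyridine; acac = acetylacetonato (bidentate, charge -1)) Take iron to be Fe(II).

Both ions are complex: the cation is named first with the plain metal name, the anion second with the -ate form; each ion's ligands are alphabetised independently.
Fe is given as +2; the anion's ligand charges sum to -3, so the complex anion is 1−.
With 2 anions per cation, the cation must be 2×1 = 2+.
Cation: ligand charges sum to -1; for the ion to be 2+, Ti = +3.

triaquacyano(1,10-phenanthroline)titanium(III) bis(acetylacetonato)bromo(pyridine)ferrate(II)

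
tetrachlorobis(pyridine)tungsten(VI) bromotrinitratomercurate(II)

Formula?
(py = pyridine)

[WCl4(py)2][HgBr(NO3)3]

Cation [W…]: ligand charges -4, W(VI) ⇒ ion charge 2+.
Anion [Hg…]: ligand charges -4, Hg(II) ⇒ ion charge 2−.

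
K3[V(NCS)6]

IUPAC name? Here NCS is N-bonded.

potassium hexaisothiocyanatovanadate(III)

The 3 potassium counter-ions carry a total charge of +3, so each complex ion is 3−.
Ligand charges: 6×isothiocyanato (-1 each); total -6. So V + (-6) = 3−, giving V = +3.
The complex ion is anionic, so vanadium takes the -ate form vanadate(III).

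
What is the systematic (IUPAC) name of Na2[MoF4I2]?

sodium tetrafluorodiiodomolybdate(IV)

The 2 sodium counter-ions carry a total charge of +2, so each complex ion is 2−.
Ligand charges: 2×iodo (-1 each), 4×fluoro (-1 each); total -6. So Mo + (-6) = 2−, giving Mo = +4.
Ligands are named alphabetically: fluoro before iodo.
The complex ion is anionic, so molybdenum takes the -ate form molybdate(IV).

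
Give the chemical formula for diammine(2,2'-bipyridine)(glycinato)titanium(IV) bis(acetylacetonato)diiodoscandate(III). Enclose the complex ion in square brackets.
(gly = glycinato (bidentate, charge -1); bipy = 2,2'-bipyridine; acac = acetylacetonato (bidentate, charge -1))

[Ti(bipy)(gly)(NH3)2][Sc(acac)2I2]3

Cation [Ti…]: ligand charges -1, Ti(IV) ⇒ ion charge 3+.
Anion [Sc…]: ligand charges -4, Sc(III) ⇒ ion charge 1−.
One 3+ cation requires 3 of the 1− anion.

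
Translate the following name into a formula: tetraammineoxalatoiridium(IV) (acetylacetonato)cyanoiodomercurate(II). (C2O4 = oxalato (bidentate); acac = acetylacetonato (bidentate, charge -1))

Cation [Ir…]: ligand charges -2, Ir(IV) ⇒ ion charge 2+.
Anion [Hg…]: ligand charges -3, Hg(II) ⇒ ion charge 1−.

[Ir(C2O4)(NH3)4][Hg(acac)(CN)I]2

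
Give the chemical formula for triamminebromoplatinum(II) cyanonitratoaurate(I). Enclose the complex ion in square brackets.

[PtBr(NH3)3][Au(CN)(NO3)]

Cation [Pt…]: ligand charges -1, Pt(II) ⇒ ion charge 1+.
Anion [Au…]: ligand charges -2, Au(I) ⇒ ion charge 1−.
One 1+ cation balances one 1− anion.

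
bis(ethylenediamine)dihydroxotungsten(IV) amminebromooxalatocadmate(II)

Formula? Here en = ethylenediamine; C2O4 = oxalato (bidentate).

[W(en)2(OH)2][CdBr(C2O4)(NH3)]2

Cation [W…]: ligand charges -2, W(IV) ⇒ ion charge 2+.
Anion [Cd…]: ligand charges -3, Cd(II) ⇒ ion charge 1−.
One 2+ cation requires 2 of the 1− anion.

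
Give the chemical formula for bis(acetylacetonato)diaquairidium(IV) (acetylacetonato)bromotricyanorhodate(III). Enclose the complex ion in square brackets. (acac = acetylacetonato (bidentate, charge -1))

Cation [Ir…]: ligand charges -2, Ir(IV) ⇒ ion charge 2+.
Anion [Rh…]: ligand charges -5, Rh(III) ⇒ ion charge 2−.

[Ir(acac)2(H2O)2][Rh(acac)Br(CN)3]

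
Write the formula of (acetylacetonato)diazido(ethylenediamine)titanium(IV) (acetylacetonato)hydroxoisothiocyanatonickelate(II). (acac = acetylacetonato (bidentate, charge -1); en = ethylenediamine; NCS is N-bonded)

Cation [Ti…]: ligand charges -3, Ti(IV) ⇒ ion charge 1+.
Anion [Ni…]: ligand charges -3, Ni(II) ⇒ ion charge 1−.

[Ti(acac)(en)(N3)2][Ni(acac)(NCS)(OH)]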